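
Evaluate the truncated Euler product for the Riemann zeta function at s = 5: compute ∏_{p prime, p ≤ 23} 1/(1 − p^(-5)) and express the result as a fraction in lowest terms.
∏ = 582482264223124461788463317320875/561738592476112179351889397970176

The primes p ≤ 23 are [2, 3, 5, 7, 11, 13, 17, 19, 23]. For each prime, (1 − 1/p^5)^(-1) = p^5 / (p^5 − 1). The product is (1 − 1/2^5)^(-1), (1 − 1/3^5)^(-1), (1 − 1/5^5)^(-1), (1 − 1/7^5)^(-1), (1 − 1/11^5)^(-1), (1 − 1/13^5)^(-1), (1 − 1/17^5)^(-1), (1 − 1/19^5)^(-1), (1 − 1/23^5)^(-1) = ∏ p^5 / (p^5 − 1) = 582482264223124461788463317320875/561738592476112179351889397970176.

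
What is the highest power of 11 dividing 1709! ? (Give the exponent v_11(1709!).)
v_11(1709!) = 170

Legendre's formula: v_p(n!) = Σ_{k ≥ 1} ⌊n / p^k⌋. For p = 11, n = 1709, the terms are:
  ⌊1709/11^1⌋ = ⌊1709/11⌋ = 155
  ⌊1709/11^2⌋ = ⌊1709/121⌋ = 14
  ⌊1709/11^3⌋ = ⌊1709/1331⌋ = 1
(the next term ⌊1709/11^4⌋ = 0, terminating the sum). Summing: v_11(1709!) = 155 + 14 + 1 = 170.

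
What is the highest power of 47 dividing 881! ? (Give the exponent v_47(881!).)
v_47(881!) = 18

Legendre's formula: v_p(n!) = Σ_{k ≥ 1} ⌊n / p^k⌋. For p = 47, n = 881, the terms are:
  ⌊881/47^1⌋ = ⌊881/47⌋ = 18
(the next term ⌊881/47^2⌋ = 0, terminating the sum). Summing: v_47(881!) = 18 = 18.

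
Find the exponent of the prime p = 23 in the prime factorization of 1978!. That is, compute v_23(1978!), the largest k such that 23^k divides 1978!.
v_23(1978!) = 89

Legendre's formula: v_p(n!) = Σ_{k ≥ 1} ⌊n / p^k⌋. For p = 23, n = 1978, the terms are:
  ⌊1978/23^1⌋ = ⌊1978/23⌋ = 86
  ⌊1978/23^2⌋ = ⌊1978/529⌋ = 3
(the next term ⌊1978/23^3⌋ = 0, terminating the sum). Summing: v_23(1978!) = 86 + 3 = 89.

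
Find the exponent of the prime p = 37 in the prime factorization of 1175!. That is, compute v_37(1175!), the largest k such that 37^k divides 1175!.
v_37(1175!) = 31

Legendre's formula: v_p(n!) = Σ_{k ≥ 1} ⌊n / p^k⌋. For p = 37, n = 1175, the terms are:
  ⌊1175/37^1⌋ = ⌊1175/37⌋ = 31
(the next term ⌊1175/37^2⌋ = 0, terminating the sum). Summing: v_37(1175!) = 31 = 31.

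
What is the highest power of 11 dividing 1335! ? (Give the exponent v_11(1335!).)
v_11(1335!) = 133

Legendre's formula: v_p(n!) = Σ_{k ≥ 1} ⌊n / p^k⌋. For p = 11, n = 1335, the terms are:
  ⌊1335/11^1⌋ = ⌊1335/11⌋ = 121
  ⌊1335/11^2⌋ = ⌊1335/121⌋ = 11
  ⌊1335/11^3⌋ = ⌊1335/1331⌋ = 1
(the next term ⌊1335/11^4⌋ = 0, terminating the sum). Summing: v_11(1335!) = 121 + 11 + 1 = 133.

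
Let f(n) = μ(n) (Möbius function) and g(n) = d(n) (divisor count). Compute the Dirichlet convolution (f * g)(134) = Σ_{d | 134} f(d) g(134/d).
(μ * d)(134) = 1

Divisors of 134: [1, 2, 67, 134]. For each d | 134:
  d = 1: μ(1) · d(134/1) = 1 · 4 = 4
  d = 2: μ(2) · d(134/2) = -1 · 2 = -2
  d = 67: μ(67) · d(134/67) = -1 · 2 = -2
  d = 134: μ(134) · d(134/134) = 1 · 1 = 1
Summing: (μ * d)(134) = 4 + -2 + -2 + 1 = 1.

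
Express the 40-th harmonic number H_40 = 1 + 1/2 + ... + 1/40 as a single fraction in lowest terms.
H_40 = 2078178381193813/485721041551200

Direct summation: H_40 = 1 + 1/2 + ... + 1/40. The least common denominator is lcm(1, ..., 40) = 5342931457063200; over this denominator the numerator is 5342931457063200 + 2671465728531600 + 1780977152354400 + 1335732864265800 + 1068586291412640 + 890488576177200 + 763275922437600 + 667866432132900 + 593659050784800 + 534293145706320 + 485721041551200 + 445244288088600 + 410994727466400 + 381637961218800 + 356195430470880 + 333933216066450 + 314290085709600 + 296829525392400 + 281206918792800 + 267146572853160 + 254425307479200 + 242860520775600 + 232301367698400 + 222622144044300 + 213717258282528 + 205497363733200 + 197886350261600 + 190818980609400 + 184239015760800 + 178097715235440 + 172352627647200 + 166966608033225 + 161907013850400 + 157145042854800 + 152655184487520 + 148414762696200 + 144403552893600 + 140603459396400 + 136998242488800 + 133573286426580 = 22859962193131943, so H_40 = 22859962193131943/5342931457063200; reducing by gcd(22859962193131943, 5342931457063200) = 11 gives 2078178381193813/485721041551200 ≈ 4.27854. (The PNT-adjacent estimate ln(40) + γ ≈ 4.26610 matches within O(1/n).)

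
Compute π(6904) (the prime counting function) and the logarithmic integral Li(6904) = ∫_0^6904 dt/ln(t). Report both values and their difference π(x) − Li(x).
π(6904) = 887;  Li(6904) ≈ 903.48;  π(x) − Li(x) ≈ -16.48.

Direct count of primes ≤ 6904 gives π(6904) = 887. Numerical evaluation of the logarithmic integral gives Li(6904) ≈ 903.48. The difference π(x) − Li(x) ≈ -16.48 is typically negative for small/moderate x (Li(x) overestimates), though Littlewood's theorem shows this sign changes infinitely often.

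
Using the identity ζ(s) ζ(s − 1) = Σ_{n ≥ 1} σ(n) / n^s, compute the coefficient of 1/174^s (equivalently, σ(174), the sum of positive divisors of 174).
σ(174) = 360

In the product (Σ m^0/m^s)(Σ k / k^s) = Σ (Σ_{d | n} d) / n^s, the coefficient of 1/n^s is σ(n) = Σ_{d | n} d. For n = 174, divisors are [1, 2, 3, 6, 29, 58, 87, 174]; summing: σ(174) = 360.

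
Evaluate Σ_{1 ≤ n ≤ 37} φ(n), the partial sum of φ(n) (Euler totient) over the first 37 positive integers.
Σ_{n ≤ 37} φ(n) = 432

Compute φ(n) for each 1 ≤ n ≤ 37: φ(1) = 1, φ(2) = 1, φ(3) = 2, φ(4) = 2, φ(5) = 4, φ(6) = 2, φ(7) = 6, φ(8) = 4, φ(9) = 6, φ(10) = 4, φ(11) = 10, φ(12) = 4, φ(13) = 12, φ(14) = 6, φ(15) = 8, φ(16) = 8, φ(17) = 16, φ(18) = 6, φ(19) = 18, φ(20) = 8, φ(21) = 12, φ(22) = 10, φ(23) = 22, φ(24) = 8, φ(25) = 20, φ(26) = 12, φ(27) = 18, φ(28) = 12, φ(29) = 28, φ(30) = 8, φ(31) = 30, φ(32) = 16, φ(33) = 20, φ(34) = 16, φ(35) = 24, φ(36) = 12, φ(37) = 36. Summing all 37 values: 432. (Average order: Σ_{n ≤ x} φ(n) ~ (3/π²) x². For x = 37, (3/π²)·37² ≈ 416.13.)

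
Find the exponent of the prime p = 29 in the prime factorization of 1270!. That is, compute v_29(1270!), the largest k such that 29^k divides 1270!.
v_29(1270!) = 44

Legendre's formula: v_p(n!) = Σ_{k ≥ 1} ⌊n / p^k⌋. For p = 29, n = 1270, the terms are:
  ⌊1270/29^1⌋ = ⌊1270/29⌋ = 43
  ⌊1270/29^2⌋ = ⌊1270/841⌋ = 1
(the next term ⌊1270/29^3⌋ = 0, terminating the sum). Summing: v_29(1270!) = 43 + 1 = 44.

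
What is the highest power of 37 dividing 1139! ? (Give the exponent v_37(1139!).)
v_37(1139!) = 30

Legendre's formula: v_p(n!) = Σ_{k ≥ 1} ⌊n / p^k⌋. For p = 37, n = 1139, the terms are:
  ⌊1139/37^1⌋ = ⌊1139/37⌋ = 30
(the next term ⌊1139/37^2⌋ = 0, terminating the sum). Summing: v_37(1139!) = 30 = 30.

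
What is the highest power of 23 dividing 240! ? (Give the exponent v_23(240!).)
v_23(240!) = 10

Legendre's formula: v_p(n!) = Σ_{k ≥ 1} ⌊n / p^k⌋. For p = 23, n = 240, the terms are:
  ⌊240/23^1⌋ = ⌊240/23⌋ = 10
(the next term ⌊240/23^2⌋ = 0, terminating the sum). Summing: v_23(240!) = 10 = 10.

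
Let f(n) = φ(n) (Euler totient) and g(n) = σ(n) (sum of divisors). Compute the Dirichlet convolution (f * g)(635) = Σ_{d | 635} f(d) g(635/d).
(φ * σ)(635) = 2540

Divisors of 635: [1, 5, 127, 635]. For each d | 635:
  d = 1: φ(1) · σ(635/1) = 1 · 768 = 768
  d = 5: φ(5) · σ(635/5) = 4 · 128 = 512
  d = 127: φ(127) · σ(635/127) = 126 · 6 = 756
  d = 635: φ(635) · σ(635/635) = 504 · 1 = 504
Summing: (φ * σ)(635) = 768 + 512 + 756 + 504 = 2540.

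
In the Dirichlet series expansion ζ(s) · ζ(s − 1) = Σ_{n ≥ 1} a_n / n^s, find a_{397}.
σ(397) = 398

In the product (Σ m^0/m^s)(Σ k / k^s) = Σ (Σ_{d | n} d) / n^s, the coefficient of 1/n^s is σ(n) = Σ_{d | n} d. For n = 397, divisors are [1, 397]; summing: σ(397) = 398.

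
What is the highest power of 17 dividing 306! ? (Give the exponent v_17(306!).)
v_17(306!) = 19

Legendre's formula: v_p(n!) = Σ_{k ≥ 1} ⌊n / p^k⌋. For p = 17, n = 306, the terms are:
  ⌊306/17^1⌋ = ⌊306/17⌋ = 18
  ⌊306/17^2⌋ = ⌊306/289⌋ = 1
(the next term ⌊306/17^3⌋ = 0, terminating the sum). Summing: v_17(306!) = 18 + 1 = 19.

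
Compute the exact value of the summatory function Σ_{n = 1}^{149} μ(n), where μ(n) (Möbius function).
Σ_{n ≤ 149} μ(n) = 0

Compute μ(n) for each 1 ≤ n ≤ 149: μ(1) = 1, μ(2) = -1, μ(3) = -1, μ(4) = 0, μ(5) = -1, μ(6) = 1, μ(7) = -1, μ(8) = 0, μ(9) = 0, μ(10) = 1, μ(11) = -1, μ(12) = 0, μ(13) = -1, μ(14) = 1, μ(15) = 1, μ(16) = 0, μ(17) = -1, μ(18) = 0, μ(19) = -1, μ(20) = 0, μ(21) = 1, μ(22) = 1, μ(23) = -1, μ(24) = 0, μ(25) = 0, μ(26) = 1, μ(27) = 0, μ(28) = 0, μ(29) = -1, μ(30) = -1, μ(31) = -1, μ(32) = 0, μ(33) = 1, μ(34) = 1, μ(35) = 1, μ(36) = 0, μ(37) = -1, μ(38) = 1, μ(39) = 1, μ(40) = 0, μ(41) = -1, μ(42) = -1, μ(43) = -1, μ(44) = 0, μ(45) = 0, μ(46) = 1, μ(47) = -1, μ(48) = 0, μ(49) = 0, μ(50) = 0, μ(51) = 1, μ(52) = 0, μ(53) = -1, μ(54) = 0, μ(55) = 1, μ(56) = 0, μ(57) = 1, μ(58) = 1, μ(59) = -1, μ(60) = 0, μ(61) = -1, μ(62) = 1, μ(63) = 0, μ(64) = 0, μ(65) = 1, μ(66) = -1, μ(67) = -1, μ(68) = 0, μ(69) = 1, μ(70) = -1, μ(71) = -1, μ(72) = 0, μ(73) = -1, μ(74) = 1, μ(75) = 0, μ(76) = 0, μ(77) = 1, μ(78) = -1, μ(79) = -1, μ(80) = 0, μ(81) = 0, μ(82) = 1, μ(83) = -1, μ(84) = 0, μ(85) = 1, μ(86) = 1, μ(87) = 1, μ(88) = 0, μ(89) = -1, μ(90) = 0, μ(91) = 1, μ(92) = 0, μ(93) = 1, μ(94) = 1, μ(95) = 1, μ(96) = 0, μ(97) = -1, μ(98) = 0, μ(99) = 0, μ(100) = 0, μ(101) = -1, μ(102) = -1, μ(103) = -1, μ(104) = 0, μ(105) = -1, μ(106) = 1, μ(107) = -1, μ(108) = 0, μ(109) = -1, μ(110) = -1, μ(111) = 1, μ(112) = 0, μ(113) = -1, μ(114) = -1, μ(115) = 1, μ(116) = 0, μ(117) = 0, μ(118) = 1, μ(119) = 1, μ(120) = 0, μ(121) = 0, μ(122) = 1, μ(123) = 1, μ(124) = 0, μ(125) = 0, μ(126) = 0, μ(127) = -1, μ(128) = 0, μ(129) = 1, μ(130) = -1, μ(131) = -1, μ(132) = 0, μ(133) = 1, μ(134) = 1, μ(135) = 0, μ(136) = 0, μ(137) = -1, μ(138) = -1, μ(139) = -1, μ(140) = 0, μ(141) = 1, μ(142) = 1, μ(143) = 1, μ(144) = 0, μ(145) = 1, μ(146) = 1, μ(147) = 0, μ(148) = 0, μ(149) = -1. Summing all 149 values: 0. (Mertens function M(x) = Σ_{n ≤ x} μ(n); on average M(x) should be small (PNT ⟺ M(x) = o(x)).)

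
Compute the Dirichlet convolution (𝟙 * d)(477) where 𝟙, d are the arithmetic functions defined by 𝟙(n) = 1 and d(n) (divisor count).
(𝟙 * d)(477) = 18

Divisors of 477: [1, 3, 9, 53, 159, 477]. For each d | 477:
  d = 1: 𝟙(1) · d(477/1) = 1 · 6 = 6
  d = 3: 𝟙(3) · d(477/3) = 1 · 4 = 4
  d = 9: 𝟙(9) · d(477/9) = 1 · 2 = 2
  d = 53: 𝟙(53) · d(477/53) = 1 · 3 = 3
  d = 159: 𝟙(159) · d(477/159) = 1 · 2 = 2
  d = 477: 𝟙(477) · d(477/477) = 1 · 1 = 1
Summing: (𝟙 * d)(477) = 6 + 4 + 2 + 3 + 2 + 1 = 18.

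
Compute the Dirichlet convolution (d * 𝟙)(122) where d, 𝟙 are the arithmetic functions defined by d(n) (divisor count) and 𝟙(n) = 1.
(d * 𝟙)(122) = 9

Divisors of 122: [1, 2, 61, 122]. For each d | 122:
  d = 1: d(1) · 𝟙(122/1) = 1 · 1 = 1
  d = 2: d(2) · 𝟙(122/2) = 2 · 1 = 2
  d = 61: d(61) · 𝟙(122/61) = 2 · 1 = 2
  d = 122: d(122) · 𝟙(122/122) = 4 · 1 = 4
Summing: (d * 𝟙)(122) = 1 + 2 + 2 + 4 = 9.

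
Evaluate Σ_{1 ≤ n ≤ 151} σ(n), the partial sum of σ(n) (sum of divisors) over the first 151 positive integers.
Σ_{n ≤ 151} σ(n) = 18756

Compute σ(n) for each 1 ≤ n ≤ 151: σ(1) = 1, σ(2) = 3, σ(3) = 4, σ(4) = 7, σ(5) = 6, σ(6) = 12, σ(7) = 8, σ(8) = 15, σ(9) = 13, σ(10) = 18, σ(11) = 12, σ(12) = 28, σ(13) = 14, σ(14) = 24, σ(15) = 24, σ(16) = 31, σ(17) = 18, σ(18) = 39, σ(19) = 20, σ(20) = 42, σ(21) = 32, σ(22) = 36, σ(23) = 24, σ(24) = 60, σ(25) = 31, σ(26) = 42, σ(27) = 40, σ(28) = 56, σ(29) = 30, σ(30) = 72, σ(31) = 32, σ(32) = 63, σ(33) = 48, σ(34) = 54, σ(35) = 48, σ(36) = 91, σ(37) = 38, σ(38) = 60, σ(39) = 56, σ(40) = 90, σ(41) = 42, σ(42) = 96, σ(43) = 44, σ(44) = 84, σ(45) = 78, σ(46) = 72, σ(47) = 48, σ(48) = 124, σ(49) = 57, σ(50) = 93, σ(51) = 72, σ(52) = 98, σ(53) = 54, σ(54) = 120, σ(55) = 72, σ(56) = 120, σ(57) = 80, σ(58) = 90, σ(59) = 60, σ(60) = 168, σ(61) = 62, σ(62) = 96, σ(63) = 104, σ(64) = 127, σ(65) = 84, σ(66) = 144, σ(67) = 68, σ(68) = 126, σ(69) = 96, σ(70) = 144, σ(71) = 72, σ(72) = 195, σ(73) = 74, σ(74) = 114, σ(75) = 124, σ(76) = 140, σ(77) = 96, σ(78) = 168, σ(79) = 80, σ(80) = 186, σ(81) = 121, σ(82) = 126, σ(83) = 84, σ(84) = 224, σ(85) = 108, σ(86) = 132, σ(87) = 120, σ(88) = 180, σ(89) = 90, σ(90) = 234, σ(91) = 112, σ(92) = 168, σ(93) = 128, σ(94) = 144, σ(95) = 120, σ(96) = 252, σ(97) = 98, σ(98) = 171, σ(99) = 156, σ(100) = 217, σ(101) = 102, σ(102) = 216, σ(103) = 104, σ(104) = 210, σ(105) = 192, σ(106) = 162, σ(107) = 108, σ(108) = 280, σ(109) = 110, σ(110) = 216, σ(111) = 152, σ(112) = 248, σ(113) = 114, σ(114) = 240, σ(115) = 144, σ(116) = 210, σ(117) = 182, σ(118) = 180, σ(119) = 144, σ(120) = 360, σ(121) = 133, σ(122) = 186, σ(123) = 168, σ(124) = 224, σ(125) = 156, σ(126) = 312, σ(127) = 128, σ(128) = 255, σ(129) = 176, σ(130) = 252, σ(131) = 132, σ(132) = 336, σ(133) = 160, σ(134) = 204, σ(135) = 240, σ(136) = 270, σ(137) = 138, σ(138) = 288, σ(139) = 140, σ(140) = 336, σ(141) = 192, σ(142) = 216, σ(143) = 168, σ(144) = 403, σ(145) = 180, σ(146) = 222, σ(147) = 228, σ(148) = 266, σ(149) = 150, σ(150) = 372, σ(151) = 152. Summing all 151 values: 18756. (Average order: Σ_{n ≤ x} σ(n) ~ (π²/12) x². For x = 151, (π²/12)·151² ≈ 18753.07.)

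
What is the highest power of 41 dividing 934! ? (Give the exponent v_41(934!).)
v_41(934!) = 22

Legendre's formula: v_p(n!) = Σ_{k ≥ 1} ⌊n / p^k⌋. For p = 41, n = 934, the terms are:
  ⌊934/41^1⌋ = ⌊934/41⌋ = 22
(the next term ⌊934/41^2⌋ = 0, terminating the sum). Summing: v_41(934!) = 22 = 22.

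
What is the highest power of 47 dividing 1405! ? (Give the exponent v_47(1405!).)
v_47(1405!) = 29

Legendre's formula: v_p(n!) = Σ_{k ≥ 1} ⌊n / p^k⌋. For p = 47, n = 1405, the terms are:
  ⌊1405/47^1⌋ = ⌊1405/47⌋ = 29
(the next term ⌊1405/47^2⌋ = 0, terminating the sum). Summing: v_47(1405!) = 29 = 29.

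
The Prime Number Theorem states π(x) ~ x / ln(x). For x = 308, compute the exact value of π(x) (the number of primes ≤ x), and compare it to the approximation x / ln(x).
π(308) = 63;  x/ln(x) ≈ 53.75;  relative error ≈ 14.68%.

Directly count primes up to 308: π(308) = 63. The PNT approximation gives 308/ln(308) ≈ 308/5.73010 ≈ 53.75. Relative error (π(x) − x/ln(x)) / π(x) ≈ 14.68%; the approximation is known to undercount slightly (Li(x) is a better estimate).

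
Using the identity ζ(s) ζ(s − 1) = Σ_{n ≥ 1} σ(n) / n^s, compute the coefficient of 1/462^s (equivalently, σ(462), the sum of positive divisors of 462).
σ(462) = 1152

In the product (Σ m^0/m^s)(Σ k / k^s) = Σ (Σ_{d | n} d) / n^s, the coefficient of 1/n^s is σ(n) = Σ_{d | n} d. For n = 462, divisors are [1, 2, 3, 6, 7, 11, 14, 21, 22, 33, 42, 66, 77, 154, 231, 462]; summing: σ(462) = 1152.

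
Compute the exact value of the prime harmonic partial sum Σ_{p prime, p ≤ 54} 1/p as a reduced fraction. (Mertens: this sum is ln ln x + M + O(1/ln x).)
Σ 1/p = 54766551458687142251/32589158477190044730

π(54) = 16, so the primes ≤ 54 are [2, 3, 5, 7, 11, 13, 17, 19, 23, 29, 31, 37, 41, 43, 47, 53]. Summing 1/p over these primes: 54766551458687142251/32589158477190044730 ≈ 1.6805. Mertens estimate ln ln(54) + 0.2615 ≈ 1.6450.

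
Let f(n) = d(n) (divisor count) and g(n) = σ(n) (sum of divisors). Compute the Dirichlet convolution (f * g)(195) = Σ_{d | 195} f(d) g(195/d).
(d * σ)(195) = 768

Divisors of 195: [1, 3, 5, 13, 15, 39, 65, 195]. For each d | 195:
  d = 1: d(1) · σ(195/1) = 1 · 336 = 336
  d = 3: d(3) · σ(195/3) = 2 · 84 = 168
  d = 5: d(5) · σ(195/5) = 2 · 56 = 112
  d = 13: d(13) · σ(195/13) = 2 · 24 = 48
  d = 15: d(15) · σ(195/15) = 4 · 14 = 56
  d = 39: d(39) · σ(195/39) = 4 · 6 = 24
  d = 65: d(65) · σ(195/65) = 4 · 4 = 16
  d = 195: d(195) · σ(195/195) = 8 · 1 = 8
Summing: (d * σ)(195) = 336 + 168 + 112 + 48 + 56 + 24 + 16 + 8 = 768.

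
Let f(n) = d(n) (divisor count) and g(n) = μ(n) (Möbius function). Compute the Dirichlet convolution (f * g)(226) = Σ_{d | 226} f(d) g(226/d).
(d * μ)(226) = 1

Divisors of 226: [1, 2, 113, 226]. For each d | 226:
  d = 1: d(1) · μ(226/1) = 1 · 1 = 1
  d = 2: d(2) · μ(226/2) = 2 · -1 = -2
  d = 113: d(113) · μ(226/113) = 2 · -1 = -2
  d = 226: d(226) · μ(226/226) = 4 · 1 = 4
Summing: (d * μ)(226) = 1 + -2 + -2 + 4 = 1.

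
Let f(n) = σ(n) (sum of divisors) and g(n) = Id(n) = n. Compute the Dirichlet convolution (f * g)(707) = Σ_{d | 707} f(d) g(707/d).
(σ * Id)(707) = 3045

Divisors of 707: [1, 7, 101, 707]. For each d | 707:
  d = 1: σ(1) · Id(707/1) = 1 · 707 = 707
  d = 7: σ(7) · Id(707/7) = 8 · 101 = 808
  d = 101: σ(101) · Id(707/101) = 102 · 7 = 714
  d = 707: σ(707) · Id(707/707) = 816 · 1 = 816
Summing: (σ * Id)(707) = 707 + 808 + 714 + 816 = 3045.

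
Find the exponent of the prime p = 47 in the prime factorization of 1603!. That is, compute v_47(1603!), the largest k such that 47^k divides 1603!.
v_47(1603!) = 34

Legendre's formula: v_p(n!) = Σ_{k ≥ 1} ⌊n / p^k⌋. For p = 47, n = 1603, the terms are:
  ⌊1603/47^1⌋ = ⌊1603/47⌋ = 34
(the next term ⌊1603/47^2⌋ = 0, terminating the sum). Summing: v_47(1603!) = 34 = 34.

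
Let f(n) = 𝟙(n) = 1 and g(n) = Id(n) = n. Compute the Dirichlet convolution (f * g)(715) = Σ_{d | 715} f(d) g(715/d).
(𝟙 * Id)(715) = 1008

Divisors of 715: [1, 5, 11, 13, 55, 65, 143, 715]. For each d | 715:
  d = 1: 𝟙(1) · Id(715/1) = 1 · 715 = 715
  d = 5: 𝟙(5) · Id(715/5) = 1 · 143 = 143
  d = 11: 𝟙(11) · Id(715/11) = 1 · 65 = 65
  d = 13: 𝟙(13) · Id(715/13) = 1 · 55 = 55
  d = 55: 𝟙(55) · Id(715/55) = 1 · 13 = 13
  d = 65: 𝟙(65) · Id(715/65) = 1 · 11 = 11
  d = 143: 𝟙(143) · Id(715/143) = 1 · 5 = 5
  d = 715: 𝟙(715) · Id(715/715) = 1 · 1 = 1
Summing: (𝟙 * Id)(715) = 715 + 143 + 65 + 55 + 13 + 11 + 5 + 1 = 1008.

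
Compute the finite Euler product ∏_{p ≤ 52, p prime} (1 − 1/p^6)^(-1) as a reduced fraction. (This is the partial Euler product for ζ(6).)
∏ = 739922824862544451640166694180680765476614483998462834502498139791315/727309058868145310276350820375862045292293308126790710400267935809536

The primes p ≤ 52 are [2, 3, 5, 7, 11, 13, 17, 19, 23, 29, 31, 37, 41, 43, 47]. For each prime, (1 − 1/p^6)^(-1) = p^6 / (p^6 − 1). The product is (1 − 1/2^6)^(-1), (1 − 1/3^6)^(-1), (1 − 1/5^6)^(-1), (1 − 1/7^6)^(-1), (1 − 1/11^6)^(-1), (1 − 1/13^6)^(-1), (1 − 1/17^6)^(-1), (1 − 1/19^6)^(-1), (1 − 1/23^6)^(-1), (1 − 1/29^6)^(-1), (1 − 1/31^6)^(-1), (1 − 1/37^6)^(-1), (1 − 1/41^6)^(-1), (1 − 1/43^6)^(-1), (1 − 1/47^6)^(-1) = ∏ p^6 / (p^6 − 1) = 739922824862544451640166694180680765476614483998462834502498139791315/727309058868145310276350820375862045292293308126790710400267935809536.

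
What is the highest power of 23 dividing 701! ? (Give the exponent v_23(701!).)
v_23(701!) = 31

Legendre's formula: v_p(n!) = Σ_{k ≥ 1} ⌊n / p^k⌋. For p = 23, n = 701, the terms are:
  ⌊701/23^1⌋ = ⌊701/23⌋ = 30
  ⌊701/23^2⌋ = ⌊701/529⌋ = 1
(the next term ⌊701/23^3⌋ = 0, terminating the sum). Summing: v_23(701!) = 30 + 1 = 31.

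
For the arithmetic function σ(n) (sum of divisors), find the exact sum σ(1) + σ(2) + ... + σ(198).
Σ_{n ≤ 198} σ(n) = 32379

Compute σ(n) for each 1 ≤ n ≤ 198: σ(1) = 1, σ(2) = 3, σ(3) = 4, σ(4) = 7, σ(5) = 6, σ(6) = 12, σ(7) = 8, σ(8) = 15, σ(9) = 13, σ(10) = 18, σ(11) = 12, σ(12) = 28, σ(13) = 14, σ(14) = 24, σ(15) = 24, σ(16) = 31, σ(17) = 18, σ(18) = 39, σ(19) = 20, σ(20) = 42, σ(21) = 32, σ(22) = 36, σ(23) = 24, σ(24) = 60, σ(25) = 31, σ(26) = 42, σ(27) = 40, σ(28) = 56, σ(29) = 30, σ(30) = 72, σ(31) = 32, σ(32) = 63, σ(33) = 48, σ(34) = 54, σ(35) = 48, σ(36) = 91, σ(37) = 38, σ(38) = 60, σ(39) = 56, σ(40) = 90, σ(41) = 42, σ(42) = 96, σ(43) = 44, σ(44) = 84, σ(45) = 78, σ(46) = 72, σ(47) = 48, σ(48) = 124, σ(49) = 57, σ(50) = 93, σ(51) = 72, σ(52) = 98, σ(53) = 54, σ(54) = 120, σ(55) = 72, σ(56) = 120, σ(57) = 80, σ(58) = 90, σ(59) = 60, σ(60) = 168, σ(61) = 62, σ(62) = 96, σ(63) = 104, σ(64) = 127, σ(65) = 84, σ(66) = 144, σ(67) = 68, σ(68) = 126, σ(69) = 96, σ(70) = 144, σ(71) = 72, σ(72) = 195, σ(73) = 74, σ(74) = 114, σ(75) = 124, σ(76) = 140, σ(77) = 96, σ(78) = 168, σ(79) = 80, σ(80) = 186, σ(81) = 121, σ(82) = 126, σ(83) = 84, σ(84) = 224, σ(85) = 108, σ(86) = 132, σ(87) = 120, σ(88) = 180, σ(89) = 90, σ(90) = 234, σ(91) = 112, σ(92) = 168, σ(93) = 128, σ(94) = 144, σ(95) = 120, σ(96) = 252, σ(97) = 98, σ(98) = 171, σ(99) = 156, σ(100) = 217, σ(101) = 102, σ(102) = 216, σ(103) = 104, σ(104) = 210, σ(105) = 192, σ(106) = 162, σ(107) = 108, σ(108) = 280, σ(109) = 110, σ(110) = 216, σ(111) = 152, σ(112) = 248, σ(113) = 114, σ(114) = 240, σ(115) = 144, σ(116) = 210, σ(117) = 182, σ(118) = 180, σ(119) = 144, σ(120) = 360, σ(121) = 133, σ(122) = 186, σ(123) = 168, σ(124) = 224, σ(125) = 156, σ(126) = 312, σ(127) = 128, σ(128) = 255, σ(129) = 176, σ(130) = 252, σ(131) = 132, σ(132) = 336, σ(133) = 160, σ(134) = 204, σ(135) = 240, σ(136) = 270, σ(137) = 138, σ(138) = 288, σ(139) = 140, σ(140) = 336, σ(141) = 192, σ(142) = 216, σ(143) = 168, σ(144) = 403, σ(145) = 180, σ(146) = 222, σ(147) = 228, σ(148) = 266, σ(149) = 150, σ(150) = 372, σ(151) = 152, σ(152) = 300, σ(153) = 234, σ(154) = 288, σ(155) = 192, σ(156) = 392, σ(157) = 158, σ(158) = 240, σ(159) = 216, σ(160) = 378, σ(161) = 192, σ(162) = 363, σ(163) = 164, σ(164) = 294, σ(165) = 288, σ(166) = 252, σ(167) = 168, σ(168) = 480, σ(169) = 183, σ(170) = 324, σ(171) = 260, σ(172) = 308, σ(173) = 174, σ(174) = 360, σ(175) = 248, σ(176) = 372, σ(177) = 240, σ(178) = 270, σ(179) = 180, σ(180) = 546, σ(181) = 182, σ(182) = 336, σ(183) = 248, σ(184) = 360, σ(185) = 228, σ(186) = 384, σ(187) = 216, σ(188) = 336, σ(189) = 320, σ(190) = 360, σ(191) = 192, σ(192) = 508, σ(193) = 194, σ(194) = 294, σ(195) = 336, σ(196) = 399, σ(197) = 198, σ(198) = 468. Summing all 198 values: 32379. (Average order: Σ_{n ≤ x} σ(n) ~ (π²/12) x². For x = 198, (π²/12)·198² ≈ 32244.00.)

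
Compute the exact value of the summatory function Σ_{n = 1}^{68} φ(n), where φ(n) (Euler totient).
Σ_{n ≤ 68} φ(n) = 1426

Compute φ(n) for each 1 ≤ n ≤ 68: φ(1) = 1, φ(2) = 1, φ(3) = 2, φ(4) = 2, φ(5) = 4, φ(6) = 2, φ(7) = 6, φ(8) = 4, φ(9) = 6, φ(10) = 4, φ(11) = 10, φ(12) = 4, φ(13) = 12, φ(14) = 6, φ(15) = 8, φ(16) = 8, φ(17) = 16, φ(18) = 6, φ(19) = 18, φ(20) = 8, φ(21) = 12, φ(22) = 10, φ(23) = 22, φ(24) = 8, φ(25) = 20, φ(26) = 12, φ(27) = 18, φ(28) = 12, φ(29) = 28, φ(30) = 8, φ(31) = 30, φ(32) = 16, φ(33) = 20, φ(34) = 16, φ(35) = 24, φ(36) = 12, φ(37) = 36, φ(38) = 18, φ(39) = 24, φ(40) = 16, φ(41) = 40, φ(42) = 12, φ(43) = 42, φ(44) = 20, φ(45) = 24, φ(46) = 22, φ(47) = 46, φ(48) = 16, φ(49) = 42, φ(50) = 20, φ(51) = 32, φ(52) = 24, φ(53) = 52, φ(54) = 18, φ(55) = 40, φ(56) = 24, φ(57) = 36, φ(58) = 28, φ(59) = 58, φ(60) = 16, φ(61) = 60, φ(62) = 30, φ(63) = 36, φ(64) = 32, φ(65) = 48, φ(66) = 20, φ(67) = 66, φ(68) = 32. Summing all 68 values: 1426. (Average order: Σ_{n ≤ x} φ(n) ~ (3/π²) x². For x = 68, (3/π²)·68² ≈ 1405.53.)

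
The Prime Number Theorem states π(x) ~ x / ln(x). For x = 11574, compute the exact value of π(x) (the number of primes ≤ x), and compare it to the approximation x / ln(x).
π(11574) = 1392;  x/ln(x) ≈ 1237.00;  relative error ≈ 11.14%.

Directly count primes up to 11574: π(11574) = 1392. The PNT approximation gives 11574/ln(11574) ≈ 11574/9.35652 ≈ 1237.00. Relative error (π(x) − x/ln(x)) / π(x) ≈ 11.14%; the approximation is known to undercount slightly (Li(x) is a better estimate).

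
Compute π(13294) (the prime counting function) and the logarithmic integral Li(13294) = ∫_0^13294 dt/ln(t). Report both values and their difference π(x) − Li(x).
π(13294) = 1578;  Li(13294) ≈ 1598.11;  π(x) − Li(x) ≈ -20.11.

Direct count of primes ≤ 13294 gives π(13294) = 1578. Numerical evaluation of the logarithmic integral gives Li(13294) ≈ 1598.11. The difference π(x) − Li(x) ≈ -20.11 is typically negative for small/moderate x (Li(x) overestimates), though Littlewood's theorem shows this sign changes infinitely often.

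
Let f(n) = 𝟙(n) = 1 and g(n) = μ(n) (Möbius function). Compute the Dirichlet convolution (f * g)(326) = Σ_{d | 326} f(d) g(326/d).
(𝟙 * μ)(326) = 0

Divisors of 326: [1, 2, 163, 326]. For each d | 326:
  d = 1: 𝟙(1) · μ(326/1) = 1 · 1 = 1
  d = 2: 𝟙(2) · μ(326/2) = 1 · -1 = -1
  d = 163: 𝟙(163) · μ(326/163) = 1 · -1 = -1
  d = 326: 𝟙(326) · μ(326/326) = 1 · 1 = 1
Summing: (𝟙 * μ)(326) = 1 + -1 + -1 + 1 = 0.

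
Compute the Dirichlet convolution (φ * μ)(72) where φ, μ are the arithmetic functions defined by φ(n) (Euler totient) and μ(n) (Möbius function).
(φ * μ)(72) = 8

Divisors of 72: [1, 2, 3, 4, 6, 8, 9, 12, 18, 24, 36, 72]. For each d | 72:
  d = 1: φ(1) · μ(72/1) = 1 · 0 = 0
  d = 2: φ(2) · μ(72/2) = 1 · 0 = 0
  d = 3: φ(3) · μ(72/3) = 2 · 0 = 0
  d = 4: φ(4) · μ(72/4) = 2 · 0 = 0
  d = 6: φ(6) · μ(72/6) = 2 · 0 = 0
  d = 8: φ(8) · μ(72/8) = 4 · 0 = 0
  d = 9: φ(9) · μ(72/9) = 6 · 0 = 0
  d = 12: φ(12) · μ(72/12) = 4 · 1 = 4
  d = 18: φ(18) · μ(72/18) = 6 · 0 = 0
  d = 24: φ(24) · μ(72/24) = 8 · -1 = -8
  d = 36: φ(36) · μ(72/36) = 12 · -1 = -12
  d = 72: φ(72) · μ(72/72) = 24 · 1 = 24
Summing: (φ * μ)(72) = 0 + 0 + 0 + 0 + 0 + 0 + 0 + 4 + 0 + -8 + -12 + 24 = 8.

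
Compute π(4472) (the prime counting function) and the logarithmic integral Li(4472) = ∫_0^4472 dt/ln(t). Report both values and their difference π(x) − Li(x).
π(4472) = 607;  Li(4472) ≈ 621.89;  π(x) − Li(x) ≈ -14.89.

Direct count of primes ≤ 4472 gives π(4472) = 607. Numerical evaluation of the logarithmic integral gives Li(4472) ≈ 621.89. The difference π(x) − Li(x) ≈ -14.89 is typically negative for small/moderate x (Li(x) overestimates), though Littlewood's theorem shows this sign changes infinitely often.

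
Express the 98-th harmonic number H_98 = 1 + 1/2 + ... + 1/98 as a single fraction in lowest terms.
H_98 = 360264457021270114060513483605065190394007/69720375229712477164533808935312303556800

Direct summation: H_98 = 1 + 1/2 + ... + 1/98. The least common denominator is lcm(1, ..., 98) = 69720375229712477164533808935312303556800; over this denominator the numerator is 69720375229712477164533808935312303556800 + 34860187614856238582266904467656151778400 + 23240125076570825721511269645104101185600 + 17430093807428119291133452233828075889200 + 13944075045942495432906761787062460711360 + 11620062538285412860755634822552050592800 + 9960053604244639594933401276473186222400 + 8715046903714059645566726116914037944600 + 7746708358856941907170423215034700395200 + 6972037522971247716453380893531230355680 + 6338215929973861560412164448664754868800 + 5810031269142706430377817411276025296400 + 5363105786900959781887216071947100273600 + 4980026802122319797466700638236593111200 + 4648025015314165144302253929020820237120 + 4357523451857029822783363058457018972300 + 4101198542924263362619635819724253150400 + 3873354179428470953585211607517350197600 + 3669493433142761956028095207121700187200 + 3486018761485623858226690446765615177840 + 3320017868081546531644467092157728740800 + 3169107964986930780206082224332377434400 + 3031320662161412050631904736317926241600 + 2905015634571353215188908705638012648200 + 2788815009188499086581352357412492142272 + 2681552893450479890943608035973550136800 + 2582236119618980635723474405011566798400 + 2490013401061159898733350319118296555600 + 2404150869990085419466683066734907019200 + 2324012507657082572151126964510410118560 + 2249044362248789585952703514042332372800 + 2178761725928514911391681529228509486150 + 2112738643324620520137388149554918289600 + 2050599271462131681309817909862126575200 + 1992010720848927918986680255294637244480 + 1936677089714235476792605803758675098800 + 1884334465667904788230643484738170366400 + 1834746716571380978014047603560850093600 + 1787701928966986593962405357315700091200 + 1743009380742811929113345223382807588920 + 1700496956822255540598385583788104964800 + 1660008934040773265822233546078864370400 + 1621404075109592492198460672914239617600 + 1584553982493465390103041112166188717200 + 1549341671771388381434084643006940079040 + 1515660331080706025315952368158963120800 + 1483412238930052705628378913517283054400 + 1452507817285676607594454352819006324100 + 1422864800606377084990485896639026603200 + 1394407504594249543290676178706246071136 + 1367066180974754454206545273241417716800 + 1340776446725239945471804017986775068400 + 1315478777919103342727052998779477425600 + 1291118059809490317861737202505783399200 + 1267643185994772312082432889732950973760 + 1245006700530579949366675159559148277800 + 1223164477714253985342698402373900062400 + 1202075434995042709733341533367453509600 + 1181701275079872494314132354835801755200 + 1162006253828541286075563482255205059280 + 1142956970978893068271046048119873828800 + 1124522181124394792976351757021166186400 + 1106672622693848843881489030719242913600 + 1089380862964257455695840764614254743075 + 1072621157380191956377443214389420054720 + 1056369321662310260068694074777459144800 + 1040602615368842942754235954258392590400 + 1025299635731065840654908954931063287600 + 1010440220720470683543968245439308747200 + 996005360424463959493340127647318622240 + 981977115911443340345546604722708500800 + 968338544857117738396302901879337549400 + 955073633283732563897723410072771281600 + 942167232833952394115321742369085183200 + 929605003062833028860450785804164047424 + 917373358285690489007023801780425046800 + 905459418567694508630309206952107838400 + 893850964483493296981202678657850045600 + 882536395312816166639668467535598779200 + 871504690371405964556672611691403794460 + 860745373206326878574491468337188932800 + 850248478411127770299192791894052482400 + 840004520839909363428118179943521729600 + 830004467020386632911116773039432185200 + 820239708584852672523927163944850630080 + 810702037554796246099230336457119808800 + 801383623330028473155561022244969006400 + 792276991246732695051520556083094358600 + 783375002581039069264424819497891051200 + 774670835885694190717042321503470039520 + 766157969557279968841030867421014324800 + 757830165540353012657976184079481560400 + 749681454082929861984234504680777457600 + 741706119465026352814189456758641527200 + 733898686628552391205619041424340037440 + 726253908642838303797227176409503162050 + 718766754945489455304472257065075294400 + 711432400303188542495242948319513301600 = 360264457021270114060513483605065190394007, so H_98 = 360264457021270114060513483605065190394007/69720375229712477164533808935312303556800 (already in lowest terms) ≈ 5.16728. (The PNT-adjacent estimate ln(98) + γ ≈ 5.16218 matches within O(1/n).)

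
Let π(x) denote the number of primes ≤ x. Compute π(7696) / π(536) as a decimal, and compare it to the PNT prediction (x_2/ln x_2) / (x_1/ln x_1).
π(7696)/π(536) = 976/99 ≈ 9.8586;  PNT prediction ≈ 10.0832.

π(536) = 99 and π(7696) = 976, so π(7696)/π(536) ≈ 9.8586. The PNT-predicted ratio is (7696/ln(7696)) / (536/ln(536)) ≈ 10.0832. The two agree to within a few percent, as expected.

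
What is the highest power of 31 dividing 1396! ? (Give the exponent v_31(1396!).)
v_31(1396!) = 46

Legendre's formula: v_p(n!) = Σ_{k ≥ 1} ⌊n / p^k⌋. For p = 31, n = 1396, the terms are:
  ⌊1396/31^1⌋ = ⌊1396/31⌋ = 45
  ⌊1396/31^2⌋ = ⌊1396/961⌋ = 1
(the next term ⌊1396/31^3⌋ = 0, terminating the sum). Summing: v_31(1396!) = 45 + 1 = 46.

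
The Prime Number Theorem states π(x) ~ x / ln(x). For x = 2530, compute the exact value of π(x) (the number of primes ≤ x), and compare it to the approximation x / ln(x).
π(2530) = 369;  x/ln(x) ≈ 322.87;  relative error ≈ 12.50%.

Directly count primes up to 2530: π(2530) = 369. The PNT approximation gives 2530/ln(2530) ≈ 2530/7.83597 ≈ 322.87. Relative error (π(x) − x/ln(x)) / π(x) ≈ 12.50%; the approximation is known to undercount slightly (Li(x) is a better estimate).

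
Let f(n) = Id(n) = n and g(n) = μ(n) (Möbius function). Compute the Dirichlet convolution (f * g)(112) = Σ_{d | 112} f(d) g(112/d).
(Id * μ)(112) = 48

Divisors of 112: [1, 2, 4, 7, 8, 14, 16, 28, 56, 112]. For each d | 112:
  d = 1: Id(1) · μ(112/1) = 1 · 0 = 0
  d = 2: Id(2) · μ(112/2) = 2 · 0 = 0
  d = 4: Id(4) · μ(112/4) = 4 · 0 = 0
  d = 7: Id(7) · μ(112/7) = 7 · 0 = 0
  d = 8: Id(8) · μ(112/8) = 8 · 1 = 8
  d = 14: Id(14) · μ(112/14) = 14 · 0 = 0
  d = 16: Id(16) · μ(112/16) = 16 · -1 = -16
  d = 28: Id(28) · μ(112/28) = 28 · 0 = 0
  d = 56: Id(56) · μ(112/56) = 56 · -1 = -56
  d = 112: Id(112) · μ(112/112) = 112 · 1 = 112
Summing: (Id * μ)(112) = 0 + 0 + 0 + 0 + 8 + 0 + -16 + 0 + -56 + 112 = 48.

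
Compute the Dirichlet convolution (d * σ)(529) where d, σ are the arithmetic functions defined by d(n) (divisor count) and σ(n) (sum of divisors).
(d * σ)(529) = 604

Divisors of 529: [1, 23, 529]. For each d | 529:
  d = 1: d(1) · σ(529/1) = 1 · 553 = 553
  d = 23: d(23) · σ(529/23) = 2 · 24 = 48
  d = 529: d(529) · σ(529/529) = 3 · 1 = 3
Summing: (d * σ)(529) = 553 + 48 + 3 = 604.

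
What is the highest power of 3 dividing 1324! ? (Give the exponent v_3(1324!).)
v_3(1324!) = 659

Legendre's formula: v_p(n!) = Σ_{k ≥ 1} ⌊n / p^k⌋. For p = 3, n = 1324, the terms are:
  ⌊1324/3^1⌋ = ⌊1324/3⌋ = 441
  ⌊1324/3^2⌋ = ⌊1324/9⌋ = 147
  ⌊1324/3^3⌋ = ⌊1324/27⌋ = 49
  ⌊1324/3^4⌋ = ⌊1324/81⌋ = 16
  ⌊1324/3^5⌋ = ⌊1324/243⌋ = 5
  ⌊1324/3^6⌋ = ⌊1324/729⌋ = 1
(the next term ⌊1324/3^7⌋ = 0, terminating the sum). Summing: v_3(1324!) = 441 + 147 + 49 + 16 + 5 + 1 = 659.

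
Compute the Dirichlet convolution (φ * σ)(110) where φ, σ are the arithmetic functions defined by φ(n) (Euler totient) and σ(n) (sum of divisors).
(φ * σ)(110) = 880

Divisors of 110: [1, 2, 5, 10, 11, 22, 55, 110]. For each d | 110:
  d = 1: φ(1) · σ(110/1) = 1 · 216 = 216
  d = 2: φ(2) · σ(110/2) = 1 · 72 = 72
  d = 5: φ(5) · σ(110/5) = 4 · 36 = 144
  d = 10: φ(10) · σ(110/10) = 4 · 12 = 48
  d = 11: φ(11) · σ(110/11) = 10 · 18 = 180
  d = 22: φ(22) · σ(110/22) = 10 · 6 = 60
  d = 55: φ(55) · σ(110/55) = 40 · 3 = 120
  d = 110: φ(110) · σ(110/110) = 40 · 1 = 40
Summing: (φ * σ)(110) = 216 + 72 + 144 + 48 + 180 + 60 + 120 + 40 = 880.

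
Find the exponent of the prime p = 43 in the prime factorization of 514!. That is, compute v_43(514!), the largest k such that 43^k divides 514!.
v_43(514!) = 11

Legendre's formula: v_p(n!) = Σ_{k ≥ 1} ⌊n / p^k⌋. For p = 43, n = 514, the terms are:
  ⌊514/43^1⌋ = ⌊514/43⌋ = 11
(the next term ⌊514/43^2⌋ = 0, terminating the sum). Summing: v_43(514!) = 11 = 11.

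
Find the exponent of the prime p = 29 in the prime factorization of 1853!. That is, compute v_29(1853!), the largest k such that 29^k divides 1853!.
v_29(1853!) = 65

Legendre's formula: v_p(n!) = Σ_{k ≥ 1} ⌊n / p^k⌋. For p = 29, n = 1853, the terms are:
  ⌊1853/29^1⌋ = ⌊1853/29⌋ = 63
  ⌊1853/29^2⌋ = ⌊1853/841⌋ = 2
(the next term ⌊1853/29^3⌋ = 0, terminating the sum). Summing: v_29(1853!) = 63 + 2 = 65.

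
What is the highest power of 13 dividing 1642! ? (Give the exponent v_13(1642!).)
v_13(1642!) = 135

Legendre's formula: v_p(n!) = Σ_{k ≥ 1} ⌊n / p^k⌋. For p = 13, n = 1642, the terms are:
  ⌊1642/13^1⌋ = ⌊1642/13⌋ = 126
  ⌊1642/13^2⌋ = ⌊1642/169⌋ = 9
(the next term ⌊1642/13^3⌋ = 0, terminating the sum). Summing: v_13(1642!) = 126 + 9 = 135.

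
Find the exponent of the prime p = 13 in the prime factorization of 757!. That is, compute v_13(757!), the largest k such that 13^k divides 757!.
v_13(757!) = 62

Legendre's formula: v_p(n!) = Σ_{k ≥ 1} ⌊n / p^k⌋. For p = 13, n = 757, the terms are:
  ⌊757/13^1⌋ = ⌊757/13⌋ = 58
  ⌊757/13^2⌋ = ⌊757/169⌋ = 4
(the next term ⌊757/13^3⌋ = 0, terminating the sum). Summing: v_13(757!) = 58 + 4 = 62.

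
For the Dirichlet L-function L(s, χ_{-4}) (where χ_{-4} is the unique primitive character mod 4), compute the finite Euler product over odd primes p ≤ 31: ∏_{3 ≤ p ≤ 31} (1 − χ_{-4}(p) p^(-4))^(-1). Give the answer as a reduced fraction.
∏ = 1870816715381797956556539609218365/1891731462842378884815364370202624

The odd primes p ≤ 31 are [3, 5, 7, 11, 13, 17, 19, 23, 29, 31]. For each, χ(p) = 1 if p ≡ 1 mod 4, χ(p) = −1 if p ≡ 3 mod 4. Taking (1 − χ(p)/p^4)^(-1) = p^4/(p^4 − χ(p)): (1 − (-1)/3^4)^(-1) · (1 − (1)/5^4)^(-1) · (1 − (-1)/7^4)^(-1) · (1 − (-1)/11^4)^(-1) · (1 − (1)/13^4)^(-1) · (1 − (1)/17^4)^(-1) · (1 − (-1)/19^4)^(-1) · (1 − (-1)/23^4)^(-1) · (1 − (1)/29^4)^(-1) · (1 − (-1)/31^4)^(-1) = 1870816715381797956556539609218365/1891731462842378884815364370202624.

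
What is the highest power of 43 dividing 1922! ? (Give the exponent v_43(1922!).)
v_43(1922!) = 45

Legendre's formula: v_p(n!) = Σ_{k ≥ 1} ⌊n / p^k⌋. For p = 43, n = 1922, the terms are:
  ⌊1922/43^1⌋ = ⌊1922/43⌋ = 44
  ⌊1922/43^2⌋ = ⌊1922/1849⌋ = 1
(the next term ⌊1922/43^3⌋ = 0, terminating the sum). Summing: v_43(1922!) = 44 + 1 = 45.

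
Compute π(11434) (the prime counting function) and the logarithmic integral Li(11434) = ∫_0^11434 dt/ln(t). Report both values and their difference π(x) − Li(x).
π(11434) = 1378;  Li(11434) ≈ 1400.69;  π(x) − Li(x) ≈ -22.69.

Direct count of primes ≤ 11434 gives π(11434) = 1378. Numerical evaluation of the logarithmic integral gives Li(11434) ≈ 1400.69. The difference π(x) − Li(x) ≈ -22.69 is typically negative for small/moderate x (Li(x) overestimates), though Littlewood's theorem shows this sign changes infinitely often.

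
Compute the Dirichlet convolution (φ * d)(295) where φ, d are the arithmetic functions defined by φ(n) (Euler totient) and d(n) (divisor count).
(φ * d)(295) = 360

Divisors of 295: [1, 5, 59, 295]. For each d | 295:
  d = 1: φ(1) · d(295/1) = 1 · 4 = 4
  d = 5: φ(5) · d(295/5) = 4 · 2 = 8
  d = 59: φ(59) · d(295/59) = 58 · 2 = 116
  d = 295: φ(295) · d(295/295) = 232 · 1 = 232
Summing: (φ * d)(295) = 4 + 8 + 116 + 232 = 360.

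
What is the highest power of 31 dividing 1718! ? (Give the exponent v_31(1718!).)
v_31(1718!) = 56

Legendre's formula: v_p(n!) = Σ_{k ≥ 1} ⌊n / p^k⌋. For p = 31, n = 1718, the terms are:
  ⌊1718/31^1⌋ = ⌊1718/31⌋ = 55
  ⌊1718/31^2⌋ = ⌊1718/961⌋ = 1
(the next term ⌊1718/31^3⌋ = 0, terminating the sum). Summing: v_31(1718!) = 55 + 1 = 56.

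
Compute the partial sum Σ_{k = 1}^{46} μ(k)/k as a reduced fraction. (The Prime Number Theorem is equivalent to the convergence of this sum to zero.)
Σ μ(k)/k = 10026981687881/13082761331670030

Values of μ(k) for 1 ≤ k ≤ 46: μ(1) = 1, μ(2) = -1, μ(3) = -1, μ(5) = -1, μ(6) = 1, μ(7) = -1, μ(10) = 1, μ(11) = -1, μ(13) = -1, μ(14) = 1, μ(15) = 1, μ(17) = -1, μ(19) = -1, μ(21) = 1, μ(22) = 1, μ(23) = -1, μ(26) = 1, μ(29) = -1, μ(30) = -1, μ(31) = -1, μ(33) = 1, μ(34) = 1, μ(35) = 1, μ(37) = -1, μ(38) = 1, μ(39) = 1, μ(41) = -1, μ(42) = -1, μ(43) = -1, μ(46) = 1, with μ = 0 on non-squarefree integers. Summing μ(k)/k for k where μ(k) ≠ 0 gives 10026981687881/13082761331670030 ≈ 0.0008. (PNT ⟺ this sum → 0 as n → ∞.)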